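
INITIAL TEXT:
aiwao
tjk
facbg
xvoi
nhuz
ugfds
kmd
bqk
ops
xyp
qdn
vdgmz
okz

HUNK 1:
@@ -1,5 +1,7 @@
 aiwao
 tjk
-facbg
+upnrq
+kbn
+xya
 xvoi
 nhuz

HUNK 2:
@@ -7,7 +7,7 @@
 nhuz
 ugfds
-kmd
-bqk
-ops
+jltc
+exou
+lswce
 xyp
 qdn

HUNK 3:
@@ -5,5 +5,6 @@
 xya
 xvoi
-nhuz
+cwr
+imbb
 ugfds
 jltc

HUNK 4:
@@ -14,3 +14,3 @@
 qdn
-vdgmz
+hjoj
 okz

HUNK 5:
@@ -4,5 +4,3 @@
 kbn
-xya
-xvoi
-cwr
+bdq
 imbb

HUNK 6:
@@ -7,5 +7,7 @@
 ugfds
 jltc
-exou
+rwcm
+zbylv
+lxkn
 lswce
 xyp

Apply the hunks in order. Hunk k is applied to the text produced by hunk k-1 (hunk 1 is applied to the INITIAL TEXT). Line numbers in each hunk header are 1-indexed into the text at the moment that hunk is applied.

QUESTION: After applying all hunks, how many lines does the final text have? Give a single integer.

Answer: 16

Derivation:
Hunk 1: at line 1 remove [facbg] add [upnrq,kbn,xya] -> 15 lines: aiwao tjk upnrq kbn xya xvoi nhuz ugfds kmd bqk ops xyp qdn vdgmz okz
Hunk 2: at line 7 remove [kmd,bqk,ops] add [jltc,exou,lswce] -> 15 lines: aiwao tjk upnrq kbn xya xvoi nhuz ugfds jltc exou lswce xyp qdn vdgmz okz
Hunk 3: at line 5 remove [nhuz] add [cwr,imbb] -> 16 lines: aiwao tjk upnrq kbn xya xvoi cwr imbb ugfds jltc exou lswce xyp qdn vdgmz okz
Hunk 4: at line 14 remove [vdgmz] add [hjoj] -> 16 lines: aiwao tjk upnrq kbn xya xvoi cwr imbb ugfds jltc exou lswce xyp qdn hjoj okz
Hunk 5: at line 4 remove [xya,xvoi,cwr] add [bdq] -> 14 lines: aiwao tjk upnrq kbn bdq imbb ugfds jltc exou lswce xyp qdn hjoj okz
Hunk 6: at line 7 remove [exou] add [rwcm,zbylv,lxkn] -> 16 lines: aiwao tjk upnrq kbn bdq imbb ugfds jltc rwcm zbylv lxkn lswce xyp qdn hjoj okz
Final line count: 16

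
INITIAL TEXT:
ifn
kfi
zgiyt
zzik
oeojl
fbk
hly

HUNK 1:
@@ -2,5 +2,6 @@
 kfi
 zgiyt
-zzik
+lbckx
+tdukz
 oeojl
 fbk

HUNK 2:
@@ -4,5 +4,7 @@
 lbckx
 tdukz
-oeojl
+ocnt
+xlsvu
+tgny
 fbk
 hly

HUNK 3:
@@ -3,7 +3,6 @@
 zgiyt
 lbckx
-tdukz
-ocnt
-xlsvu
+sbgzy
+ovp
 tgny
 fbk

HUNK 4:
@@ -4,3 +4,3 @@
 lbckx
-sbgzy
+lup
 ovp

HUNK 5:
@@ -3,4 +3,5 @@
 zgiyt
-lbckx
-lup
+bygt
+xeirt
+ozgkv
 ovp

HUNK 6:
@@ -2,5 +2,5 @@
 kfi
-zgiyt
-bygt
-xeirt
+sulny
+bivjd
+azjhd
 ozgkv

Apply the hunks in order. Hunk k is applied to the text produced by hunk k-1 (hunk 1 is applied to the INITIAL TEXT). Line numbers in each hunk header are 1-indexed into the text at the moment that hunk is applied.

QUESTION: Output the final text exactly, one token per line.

Answer: ifn
kfi
sulny
bivjd
azjhd
ozgkv
ovp
tgny
fbk
hly

Derivation:
Hunk 1: at line 2 remove [zzik] add [lbckx,tdukz] -> 8 lines: ifn kfi zgiyt lbckx tdukz oeojl fbk hly
Hunk 2: at line 4 remove [oeojl] add [ocnt,xlsvu,tgny] -> 10 lines: ifn kfi zgiyt lbckx tdukz ocnt xlsvu tgny fbk hly
Hunk 3: at line 3 remove [tdukz,ocnt,xlsvu] add [sbgzy,ovp] -> 9 lines: ifn kfi zgiyt lbckx sbgzy ovp tgny fbk hly
Hunk 4: at line 4 remove [sbgzy] add [lup] -> 9 lines: ifn kfi zgiyt lbckx lup ovp tgny fbk hly
Hunk 5: at line 3 remove [lbckx,lup] add [bygt,xeirt,ozgkv] -> 10 lines: ifn kfi zgiyt bygt xeirt ozgkv ovp tgny fbk hly
Hunk 6: at line 2 remove [zgiyt,bygt,xeirt] add [sulny,bivjd,azjhd] -> 10 lines: ifn kfi sulny bivjd azjhd ozgkv ovp tgny fbk hly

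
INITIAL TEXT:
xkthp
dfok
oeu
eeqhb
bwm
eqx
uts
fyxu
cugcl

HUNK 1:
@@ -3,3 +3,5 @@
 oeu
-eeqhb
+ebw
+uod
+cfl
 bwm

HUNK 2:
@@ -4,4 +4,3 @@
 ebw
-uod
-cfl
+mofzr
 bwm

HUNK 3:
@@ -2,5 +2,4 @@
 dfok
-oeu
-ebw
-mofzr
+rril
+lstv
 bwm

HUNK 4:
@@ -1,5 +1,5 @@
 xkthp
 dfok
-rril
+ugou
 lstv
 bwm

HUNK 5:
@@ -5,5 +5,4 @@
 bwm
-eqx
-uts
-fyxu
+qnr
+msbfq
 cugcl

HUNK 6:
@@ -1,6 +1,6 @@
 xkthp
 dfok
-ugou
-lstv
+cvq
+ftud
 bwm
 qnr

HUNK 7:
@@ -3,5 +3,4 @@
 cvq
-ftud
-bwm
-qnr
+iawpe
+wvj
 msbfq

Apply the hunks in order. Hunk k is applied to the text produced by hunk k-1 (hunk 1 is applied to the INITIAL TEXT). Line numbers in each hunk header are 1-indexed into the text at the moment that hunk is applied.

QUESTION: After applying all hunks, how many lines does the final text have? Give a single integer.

Answer: 7

Derivation:
Hunk 1: at line 3 remove [eeqhb] add [ebw,uod,cfl] -> 11 lines: xkthp dfok oeu ebw uod cfl bwm eqx uts fyxu cugcl
Hunk 2: at line 4 remove [uod,cfl] add [mofzr] -> 10 lines: xkthp dfok oeu ebw mofzr bwm eqx uts fyxu cugcl
Hunk 3: at line 2 remove [oeu,ebw,mofzr] add [rril,lstv] -> 9 lines: xkthp dfok rril lstv bwm eqx uts fyxu cugcl
Hunk 4: at line 1 remove [rril] add [ugou] -> 9 lines: xkthp dfok ugou lstv bwm eqx uts fyxu cugcl
Hunk 5: at line 5 remove [eqx,uts,fyxu] add [qnr,msbfq] -> 8 lines: xkthp dfok ugou lstv bwm qnr msbfq cugcl
Hunk 6: at line 1 remove [ugou,lstv] add [cvq,ftud] -> 8 lines: xkthp dfok cvq ftud bwm qnr msbfq cugcl
Hunk 7: at line 3 remove [ftud,bwm,qnr] add [iawpe,wvj] -> 7 lines: xkthp dfok cvq iawpe wvj msbfq cugcl
Final line count: 7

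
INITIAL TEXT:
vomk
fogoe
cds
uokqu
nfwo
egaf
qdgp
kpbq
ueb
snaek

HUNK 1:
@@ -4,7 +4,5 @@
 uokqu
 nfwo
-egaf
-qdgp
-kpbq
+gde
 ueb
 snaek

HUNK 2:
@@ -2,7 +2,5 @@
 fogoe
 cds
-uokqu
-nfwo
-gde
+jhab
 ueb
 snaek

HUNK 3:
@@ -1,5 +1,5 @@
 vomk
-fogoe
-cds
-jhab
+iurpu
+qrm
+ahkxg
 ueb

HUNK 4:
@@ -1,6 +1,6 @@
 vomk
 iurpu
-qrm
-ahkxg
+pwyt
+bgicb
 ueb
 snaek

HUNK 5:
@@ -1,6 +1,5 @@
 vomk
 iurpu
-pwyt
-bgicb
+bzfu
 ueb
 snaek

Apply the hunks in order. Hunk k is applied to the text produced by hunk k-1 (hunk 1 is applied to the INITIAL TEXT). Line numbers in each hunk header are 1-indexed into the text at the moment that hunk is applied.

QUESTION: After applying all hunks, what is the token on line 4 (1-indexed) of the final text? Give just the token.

Answer: ueb

Derivation:
Hunk 1: at line 4 remove [egaf,qdgp,kpbq] add [gde] -> 8 lines: vomk fogoe cds uokqu nfwo gde ueb snaek
Hunk 2: at line 2 remove [uokqu,nfwo,gde] add [jhab] -> 6 lines: vomk fogoe cds jhab ueb snaek
Hunk 3: at line 1 remove [fogoe,cds,jhab] add [iurpu,qrm,ahkxg] -> 6 lines: vomk iurpu qrm ahkxg ueb snaek
Hunk 4: at line 1 remove [qrm,ahkxg] add [pwyt,bgicb] -> 6 lines: vomk iurpu pwyt bgicb ueb snaek
Hunk 5: at line 1 remove [pwyt,bgicb] add [bzfu] -> 5 lines: vomk iurpu bzfu ueb snaek
Final line 4: ueb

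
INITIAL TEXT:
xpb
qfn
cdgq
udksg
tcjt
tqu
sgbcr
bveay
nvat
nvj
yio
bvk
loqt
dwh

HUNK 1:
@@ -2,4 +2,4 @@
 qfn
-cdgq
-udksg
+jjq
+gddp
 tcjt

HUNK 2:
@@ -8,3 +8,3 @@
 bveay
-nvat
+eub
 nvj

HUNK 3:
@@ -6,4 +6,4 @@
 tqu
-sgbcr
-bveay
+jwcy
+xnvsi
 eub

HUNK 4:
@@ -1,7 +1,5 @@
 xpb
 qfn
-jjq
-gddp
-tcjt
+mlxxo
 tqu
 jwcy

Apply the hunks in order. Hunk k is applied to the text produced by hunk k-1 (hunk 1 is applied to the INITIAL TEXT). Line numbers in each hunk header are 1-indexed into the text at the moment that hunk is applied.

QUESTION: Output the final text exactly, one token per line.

Hunk 1: at line 2 remove [cdgq,udksg] add [jjq,gddp] -> 14 lines: xpb qfn jjq gddp tcjt tqu sgbcr bveay nvat nvj yio bvk loqt dwh
Hunk 2: at line 8 remove [nvat] add [eub] -> 14 lines: xpb qfn jjq gddp tcjt tqu sgbcr bveay eub nvj yio bvk loqt dwh
Hunk 3: at line 6 remove [sgbcr,bveay] add [jwcy,xnvsi] -> 14 lines: xpb qfn jjq gddp tcjt tqu jwcy xnvsi eub nvj yio bvk loqt dwh
Hunk 4: at line 1 remove [jjq,gddp,tcjt] add [mlxxo] -> 12 lines: xpb qfn mlxxo tqu jwcy xnvsi eub nvj yio bvk loqt dwh

Answer: xpb
qfn
mlxxo
tqu
jwcy
xnvsi
eub
nvj
yio
bvk
loqt
dwh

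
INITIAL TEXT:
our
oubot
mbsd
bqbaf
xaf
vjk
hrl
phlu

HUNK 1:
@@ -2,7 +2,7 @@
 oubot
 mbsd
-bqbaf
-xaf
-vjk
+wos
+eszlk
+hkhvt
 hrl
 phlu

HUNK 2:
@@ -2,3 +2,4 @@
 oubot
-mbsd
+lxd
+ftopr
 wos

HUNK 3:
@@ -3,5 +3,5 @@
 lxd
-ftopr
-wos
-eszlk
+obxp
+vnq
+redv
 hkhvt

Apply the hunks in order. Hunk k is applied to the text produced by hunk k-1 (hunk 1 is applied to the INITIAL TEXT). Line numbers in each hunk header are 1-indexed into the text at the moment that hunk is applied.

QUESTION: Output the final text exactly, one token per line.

Hunk 1: at line 2 remove [bqbaf,xaf,vjk] add [wos,eszlk,hkhvt] -> 8 lines: our oubot mbsd wos eszlk hkhvt hrl phlu
Hunk 2: at line 2 remove [mbsd] add [lxd,ftopr] -> 9 lines: our oubot lxd ftopr wos eszlk hkhvt hrl phlu
Hunk 3: at line 3 remove [ftopr,wos,eszlk] add [obxp,vnq,redv] -> 9 lines: our oubot lxd obxp vnq redv hkhvt hrl phlu

Answer: our
oubot
lxd
obxp
vnq
redv
hkhvt
hrl
phlu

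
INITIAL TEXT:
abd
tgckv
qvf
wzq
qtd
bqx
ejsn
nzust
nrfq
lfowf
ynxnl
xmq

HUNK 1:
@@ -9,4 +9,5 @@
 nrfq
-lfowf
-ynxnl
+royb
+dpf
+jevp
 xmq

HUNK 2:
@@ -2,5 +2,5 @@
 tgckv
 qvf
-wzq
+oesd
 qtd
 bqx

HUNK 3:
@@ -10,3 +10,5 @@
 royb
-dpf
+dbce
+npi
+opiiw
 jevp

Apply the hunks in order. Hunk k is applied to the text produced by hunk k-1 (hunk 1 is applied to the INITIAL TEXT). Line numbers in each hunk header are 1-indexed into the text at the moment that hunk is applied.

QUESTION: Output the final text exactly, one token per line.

Answer: abd
tgckv
qvf
oesd
qtd
bqx
ejsn
nzust
nrfq
royb
dbce
npi
opiiw
jevp
xmq

Derivation:
Hunk 1: at line 9 remove [lfowf,ynxnl] add [royb,dpf,jevp] -> 13 lines: abd tgckv qvf wzq qtd bqx ejsn nzust nrfq royb dpf jevp xmq
Hunk 2: at line 2 remove [wzq] add [oesd] -> 13 lines: abd tgckv qvf oesd qtd bqx ejsn nzust nrfq royb dpf jevp xmq
Hunk 3: at line 10 remove [dpf] add [dbce,npi,opiiw] -> 15 lines: abd tgckv qvf oesd qtd bqx ejsn nzust nrfq royb dbce npi opiiw jevp xmq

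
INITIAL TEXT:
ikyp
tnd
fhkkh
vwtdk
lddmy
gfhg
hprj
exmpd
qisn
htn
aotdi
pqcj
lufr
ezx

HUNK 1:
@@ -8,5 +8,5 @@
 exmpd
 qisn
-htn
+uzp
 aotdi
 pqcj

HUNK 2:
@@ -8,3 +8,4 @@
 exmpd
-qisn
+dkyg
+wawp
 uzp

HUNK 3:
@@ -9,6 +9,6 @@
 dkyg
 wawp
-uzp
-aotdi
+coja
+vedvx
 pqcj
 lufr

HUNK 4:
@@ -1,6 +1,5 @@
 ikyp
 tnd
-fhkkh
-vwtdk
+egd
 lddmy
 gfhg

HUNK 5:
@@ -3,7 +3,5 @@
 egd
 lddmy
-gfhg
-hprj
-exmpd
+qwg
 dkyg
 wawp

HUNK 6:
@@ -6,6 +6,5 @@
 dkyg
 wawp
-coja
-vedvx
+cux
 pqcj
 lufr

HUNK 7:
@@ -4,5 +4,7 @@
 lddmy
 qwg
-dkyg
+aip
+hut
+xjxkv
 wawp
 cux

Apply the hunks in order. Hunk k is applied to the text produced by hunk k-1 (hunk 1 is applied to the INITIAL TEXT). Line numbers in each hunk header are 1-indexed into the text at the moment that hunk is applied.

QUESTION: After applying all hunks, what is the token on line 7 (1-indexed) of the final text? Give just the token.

Hunk 1: at line 8 remove [htn] add [uzp] -> 14 lines: ikyp tnd fhkkh vwtdk lddmy gfhg hprj exmpd qisn uzp aotdi pqcj lufr ezx
Hunk 2: at line 8 remove [qisn] add [dkyg,wawp] -> 15 lines: ikyp tnd fhkkh vwtdk lddmy gfhg hprj exmpd dkyg wawp uzp aotdi pqcj lufr ezx
Hunk 3: at line 9 remove [uzp,aotdi] add [coja,vedvx] -> 15 lines: ikyp tnd fhkkh vwtdk lddmy gfhg hprj exmpd dkyg wawp coja vedvx pqcj lufr ezx
Hunk 4: at line 1 remove [fhkkh,vwtdk] add [egd] -> 14 lines: ikyp tnd egd lddmy gfhg hprj exmpd dkyg wawp coja vedvx pqcj lufr ezx
Hunk 5: at line 3 remove [gfhg,hprj,exmpd] add [qwg] -> 12 lines: ikyp tnd egd lddmy qwg dkyg wawp coja vedvx pqcj lufr ezx
Hunk 6: at line 6 remove [coja,vedvx] add [cux] -> 11 lines: ikyp tnd egd lddmy qwg dkyg wawp cux pqcj lufr ezx
Hunk 7: at line 4 remove [dkyg] add [aip,hut,xjxkv] -> 13 lines: ikyp tnd egd lddmy qwg aip hut xjxkv wawp cux pqcj lufr ezx
Final line 7: hut

Answer: hut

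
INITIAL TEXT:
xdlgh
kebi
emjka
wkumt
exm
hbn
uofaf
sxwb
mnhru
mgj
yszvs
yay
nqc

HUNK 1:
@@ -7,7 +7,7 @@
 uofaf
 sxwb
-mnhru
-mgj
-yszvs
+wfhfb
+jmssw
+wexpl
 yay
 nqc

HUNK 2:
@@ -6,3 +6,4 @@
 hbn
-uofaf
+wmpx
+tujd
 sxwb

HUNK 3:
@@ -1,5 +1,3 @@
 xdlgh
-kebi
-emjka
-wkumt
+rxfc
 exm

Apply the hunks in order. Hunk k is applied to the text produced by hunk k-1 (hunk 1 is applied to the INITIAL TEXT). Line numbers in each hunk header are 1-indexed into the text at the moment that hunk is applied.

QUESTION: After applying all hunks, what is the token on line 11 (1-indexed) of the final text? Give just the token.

Hunk 1: at line 7 remove [mnhru,mgj,yszvs] add [wfhfb,jmssw,wexpl] -> 13 lines: xdlgh kebi emjka wkumt exm hbn uofaf sxwb wfhfb jmssw wexpl yay nqc
Hunk 2: at line 6 remove [uofaf] add [wmpx,tujd] -> 14 lines: xdlgh kebi emjka wkumt exm hbn wmpx tujd sxwb wfhfb jmssw wexpl yay nqc
Hunk 3: at line 1 remove [kebi,emjka,wkumt] add [rxfc] -> 12 lines: xdlgh rxfc exm hbn wmpx tujd sxwb wfhfb jmssw wexpl yay nqc
Final line 11: yay

Answer: yay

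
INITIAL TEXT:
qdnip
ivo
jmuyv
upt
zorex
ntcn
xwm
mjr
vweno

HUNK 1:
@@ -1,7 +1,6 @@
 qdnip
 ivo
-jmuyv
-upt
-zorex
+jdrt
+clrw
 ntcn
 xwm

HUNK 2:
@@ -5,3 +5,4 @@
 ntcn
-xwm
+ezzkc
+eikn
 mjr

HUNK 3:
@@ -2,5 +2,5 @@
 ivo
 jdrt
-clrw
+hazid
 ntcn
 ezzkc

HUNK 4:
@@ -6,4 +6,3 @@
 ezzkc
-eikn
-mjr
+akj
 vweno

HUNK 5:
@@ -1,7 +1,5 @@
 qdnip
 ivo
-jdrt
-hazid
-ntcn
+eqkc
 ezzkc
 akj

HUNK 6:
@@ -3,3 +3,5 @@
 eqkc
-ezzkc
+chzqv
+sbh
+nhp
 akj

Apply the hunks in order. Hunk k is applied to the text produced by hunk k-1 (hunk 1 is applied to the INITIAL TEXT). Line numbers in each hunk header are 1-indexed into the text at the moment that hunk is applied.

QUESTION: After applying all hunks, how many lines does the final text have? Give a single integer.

Hunk 1: at line 1 remove [jmuyv,upt,zorex] add [jdrt,clrw] -> 8 lines: qdnip ivo jdrt clrw ntcn xwm mjr vweno
Hunk 2: at line 5 remove [xwm] add [ezzkc,eikn] -> 9 lines: qdnip ivo jdrt clrw ntcn ezzkc eikn mjr vweno
Hunk 3: at line 2 remove [clrw] add [hazid] -> 9 lines: qdnip ivo jdrt hazid ntcn ezzkc eikn mjr vweno
Hunk 4: at line 6 remove [eikn,mjr] add [akj] -> 8 lines: qdnip ivo jdrt hazid ntcn ezzkc akj vweno
Hunk 5: at line 1 remove [jdrt,hazid,ntcn] add [eqkc] -> 6 lines: qdnip ivo eqkc ezzkc akj vweno
Hunk 6: at line 3 remove [ezzkc] add [chzqv,sbh,nhp] -> 8 lines: qdnip ivo eqkc chzqv sbh nhp akj vweno
Final line count: 8

Answer: 8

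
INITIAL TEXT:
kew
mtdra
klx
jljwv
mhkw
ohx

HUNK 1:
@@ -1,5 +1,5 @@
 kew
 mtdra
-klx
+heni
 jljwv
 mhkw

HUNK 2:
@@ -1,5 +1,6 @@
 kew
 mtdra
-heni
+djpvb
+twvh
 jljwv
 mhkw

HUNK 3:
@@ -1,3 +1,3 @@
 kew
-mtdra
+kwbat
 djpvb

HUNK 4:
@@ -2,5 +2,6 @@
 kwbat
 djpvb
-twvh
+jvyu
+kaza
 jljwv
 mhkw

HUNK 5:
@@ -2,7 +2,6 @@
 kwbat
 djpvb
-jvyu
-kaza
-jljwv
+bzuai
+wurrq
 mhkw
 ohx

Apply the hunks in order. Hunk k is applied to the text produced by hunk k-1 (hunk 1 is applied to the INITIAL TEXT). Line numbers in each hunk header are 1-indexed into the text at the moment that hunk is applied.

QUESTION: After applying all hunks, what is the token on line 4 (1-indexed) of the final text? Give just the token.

Hunk 1: at line 1 remove [klx] add [heni] -> 6 lines: kew mtdra heni jljwv mhkw ohx
Hunk 2: at line 1 remove [heni] add [djpvb,twvh] -> 7 lines: kew mtdra djpvb twvh jljwv mhkw ohx
Hunk 3: at line 1 remove [mtdra] add [kwbat] -> 7 lines: kew kwbat djpvb twvh jljwv mhkw ohx
Hunk 4: at line 2 remove [twvh] add [jvyu,kaza] -> 8 lines: kew kwbat djpvb jvyu kaza jljwv mhkw ohx
Hunk 5: at line 2 remove [jvyu,kaza,jljwv] add [bzuai,wurrq] -> 7 lines: kew kwbat djpvb bzuai wurrq mhkw ohx
Final line 4: bzuai

Answer: bzuai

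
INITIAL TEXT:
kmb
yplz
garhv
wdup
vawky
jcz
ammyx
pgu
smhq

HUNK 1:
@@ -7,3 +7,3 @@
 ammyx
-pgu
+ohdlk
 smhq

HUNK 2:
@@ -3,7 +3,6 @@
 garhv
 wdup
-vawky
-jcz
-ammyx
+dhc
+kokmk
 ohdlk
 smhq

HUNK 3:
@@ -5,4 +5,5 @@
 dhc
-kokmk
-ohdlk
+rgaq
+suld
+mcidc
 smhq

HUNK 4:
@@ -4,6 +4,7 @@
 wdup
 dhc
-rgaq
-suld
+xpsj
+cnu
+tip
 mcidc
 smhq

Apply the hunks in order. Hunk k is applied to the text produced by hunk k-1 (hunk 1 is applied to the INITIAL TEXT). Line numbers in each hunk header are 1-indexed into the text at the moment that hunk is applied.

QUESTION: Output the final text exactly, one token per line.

Answer: kmb
yplz
garhv
wdup
dhc
xpsj
cnu
tip
mcidc
smhq

Derivation:
Hunk 1: at line 7 remove [pgu] add [ohdlk] -> 9 lines: kmb yplz garhv wdup vawky jcz ammyx ohdlk smhq
Hunk 2: at line 3 remove [vawky,jcz,ammyx] add [dhc,kokmk] -> 8 lines: kmb yplz garhv wdup dhc kokmk ohdlk smhq
Hunk 3: at line 5 remove [kokmk,ohdlk] add [rgaq,suld,mcidc] -> 9 lines: kmb yplz garhv wdup dhc rgaq suld mcidc smhq
Hunk 4: at line 4 remove [rgaq,suld] add [xpsj,cnu,tip] -> 10 lines: kmb yplz garhv wdup dhc xpsj cnu tip mcidc smhq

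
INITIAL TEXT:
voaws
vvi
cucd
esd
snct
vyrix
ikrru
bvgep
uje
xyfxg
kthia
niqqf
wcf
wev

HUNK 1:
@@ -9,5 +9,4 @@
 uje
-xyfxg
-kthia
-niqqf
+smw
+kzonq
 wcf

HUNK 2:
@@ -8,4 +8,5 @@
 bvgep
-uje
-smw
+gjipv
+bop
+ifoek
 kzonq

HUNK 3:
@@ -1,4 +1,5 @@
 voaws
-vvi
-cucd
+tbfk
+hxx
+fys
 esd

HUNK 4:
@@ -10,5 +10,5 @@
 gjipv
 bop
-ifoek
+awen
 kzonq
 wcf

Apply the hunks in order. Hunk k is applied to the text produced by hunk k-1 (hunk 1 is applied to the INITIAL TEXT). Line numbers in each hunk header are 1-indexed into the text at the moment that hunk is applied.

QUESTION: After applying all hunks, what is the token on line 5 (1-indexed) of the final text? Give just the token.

Answer: esd

Derivation:
Hunk 1: at line 9 remove [xyfxg,kthia,niqqf] add [smw,kzonq] -> 13 lines: voaws vvi cucd esd snct vyrix ikrru bvgep uje smw kzonq wcf wev
Hunk 2: at line 8 remove [uje,smw] add [gjipv,bop,ifoek] -> 14 lines: voaws vvi cucd esd snct vyrix ikrru bvgep gjipv bop ifoek kzonq wcf wev
Hunk 3: at line 1 remove [vvi,cucd] add [tbfk,hxx,fys] -> 15 lines: voaws tbfk hxx fys esd snct vyrix ikrru bvgep gjipv bop ifoek kzonq wcf wev
Hunk 4: at line 10 remove [ifoek] add [awen] -> 15 lines: voaws tbfk hxx fys esd snct vyrix ikrru bvgep gjipv bop awen kzonq wcf wev
Final line 5: esd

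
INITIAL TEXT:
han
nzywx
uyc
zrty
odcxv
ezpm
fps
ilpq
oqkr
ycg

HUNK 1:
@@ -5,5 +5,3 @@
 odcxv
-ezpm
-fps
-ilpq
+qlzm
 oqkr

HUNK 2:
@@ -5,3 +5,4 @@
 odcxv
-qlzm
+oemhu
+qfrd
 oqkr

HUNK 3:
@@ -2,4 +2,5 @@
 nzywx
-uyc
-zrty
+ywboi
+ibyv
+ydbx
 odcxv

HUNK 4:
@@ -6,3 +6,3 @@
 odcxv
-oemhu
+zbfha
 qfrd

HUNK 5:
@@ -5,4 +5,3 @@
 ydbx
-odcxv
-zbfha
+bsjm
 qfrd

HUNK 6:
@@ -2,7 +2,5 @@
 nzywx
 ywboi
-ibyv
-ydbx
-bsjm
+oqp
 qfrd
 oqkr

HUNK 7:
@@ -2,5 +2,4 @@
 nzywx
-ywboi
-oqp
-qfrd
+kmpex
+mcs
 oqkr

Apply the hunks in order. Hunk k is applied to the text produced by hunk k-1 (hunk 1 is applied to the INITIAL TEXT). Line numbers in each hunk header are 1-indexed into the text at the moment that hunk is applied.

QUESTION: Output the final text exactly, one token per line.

Answer: han
nzywx
kmpex
mcs
oqkr
ycg

Derivation:
Hunk 1: at line 5 remove [ezpm,fps,ilpq] add [qlzm] -> 8 lines: han nzywx uyc zrty odcxv qlzm oqkr ycg
Hunk 2: at line 5 remove [qlzm] add [oemhu,qfrd] -> 9 lines: han nzywx uyc zrty odcxv oemhu qfrd oqkr ycg
Hunk 3: at line 2 remove [uyc,zrty] add [ywboi,ibyv,ydbx] -> 10 lines: han nzywx ywboi ibyv ydbx odcxv oemhu qfrd oqkr ycg
Hunk 4: at line 6 remove [oemhu] add [zbfha] -> 10 lines: han nzywx ywboi ibyv ydbx odcxv zbfha qfrd oqkr ycg
Hunk 5: at line 5 remove [odcxv,zbfha] add [bsjm] -> 9 lines: han nzywx ywboi ibyv ydbx bsjm qfrd oqkr ycg
Hunk 6: at line 2 remove [ibyv,ydbx,bsjm] add [oqp] -> 7 lines: han nzywx ywboi oqp qfrd oqkr ycg
Hunk 7: at line 2 remove [ywboi,oqp,qfrd] add [kmpex,mcs] -> 6 lines: han nzywx kmpex mcs oqkr ycg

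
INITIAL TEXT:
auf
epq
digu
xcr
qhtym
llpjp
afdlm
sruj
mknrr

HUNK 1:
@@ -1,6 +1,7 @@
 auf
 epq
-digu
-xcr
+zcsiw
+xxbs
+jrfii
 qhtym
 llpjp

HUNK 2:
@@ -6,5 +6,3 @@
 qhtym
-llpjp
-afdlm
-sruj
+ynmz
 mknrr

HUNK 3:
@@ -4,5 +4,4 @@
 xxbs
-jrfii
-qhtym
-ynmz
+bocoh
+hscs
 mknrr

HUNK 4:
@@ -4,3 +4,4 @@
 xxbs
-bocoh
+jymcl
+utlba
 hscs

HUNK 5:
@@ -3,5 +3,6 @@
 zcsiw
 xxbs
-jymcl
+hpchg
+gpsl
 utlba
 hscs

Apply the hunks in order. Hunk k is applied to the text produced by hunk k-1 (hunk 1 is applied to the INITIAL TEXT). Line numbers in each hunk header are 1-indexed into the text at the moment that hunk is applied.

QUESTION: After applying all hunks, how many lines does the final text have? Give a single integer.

Hunk 1: at line 1 remove [digu,xcr] add [zcsiw,xxbs,jrfii] -> 10 lines: auf epq zcsiw xxbs jrfii qhtym llpjp afdlm sruj mknrr
Hunk 2: at line 6 remove [llpjp,afdlm,sruj] add [ynmz] -> 8 lines: auf epq zcsiw xxbs jrfii qhtym ynmz mknrr
Hunk 3: at line 4 remove [jrfii,qhtym,ynmz] add [bocoh,hscs] -> 7 lines: auf epq zcsiw xxbs bocoh hscs mknrr
Hunk 4: at line 4 remove [bocoh] add [jymcl,utlba] -> 8 lines: auf epq zcsiw xxbs jymcl utlba hscs mknrr
Hunk 5: at line 3 remove [jymcl] add [hpchg,gpsl] -> 9 lines: auf epq zcsiw xxbs hpchg gpsl utlba hscs mknrr
Final line count: 9

Answer: 9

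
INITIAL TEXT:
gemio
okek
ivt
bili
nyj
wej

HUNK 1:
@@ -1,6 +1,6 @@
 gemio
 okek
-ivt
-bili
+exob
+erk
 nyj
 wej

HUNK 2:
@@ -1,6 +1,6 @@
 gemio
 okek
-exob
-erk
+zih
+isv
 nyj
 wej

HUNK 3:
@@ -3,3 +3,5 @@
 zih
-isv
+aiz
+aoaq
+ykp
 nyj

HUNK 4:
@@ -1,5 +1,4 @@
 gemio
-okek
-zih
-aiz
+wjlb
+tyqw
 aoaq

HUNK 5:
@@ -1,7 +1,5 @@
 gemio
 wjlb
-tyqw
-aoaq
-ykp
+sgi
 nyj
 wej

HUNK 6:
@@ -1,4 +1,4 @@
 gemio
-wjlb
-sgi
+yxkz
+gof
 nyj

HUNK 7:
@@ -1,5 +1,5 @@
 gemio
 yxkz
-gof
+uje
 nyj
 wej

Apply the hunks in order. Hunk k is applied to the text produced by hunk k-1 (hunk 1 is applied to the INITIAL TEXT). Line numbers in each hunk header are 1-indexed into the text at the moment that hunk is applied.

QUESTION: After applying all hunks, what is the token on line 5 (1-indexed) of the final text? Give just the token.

Hunk 1: at line 1 remove [ivt,bili] add [exob,erk] -> 6 lines: gemio okek exob erk nyj wej
Hunk 2: at line 1 remove [exob,erk] add [zih,isv] -> 6 lines: gemio okek zih isv nyj wej
Hunk 3: at line 3 remove [isv] add [aiz,aoaq,ykp] -> 8 lines: gemio okek zih aiz aoaq ykp nyj wej
Hunk 4: at line 1 remove [okek,zih,aiz] add [wjlb,tyqw] -> 7 lines: gemio wjlb tyqw aoaq ykp nyj wej
Hunk 5: at line 1 remove [tyqw,aoaq,ykp] add [sgi] -> 5 lines: gemio wjlb sgi nyj wej
Hunk 6: at line 1 remove [wjlb,sgi] add [yxkz,gof] -> 5 lines: gemio yxkz gof nyj wej
Hunk 7: at line 1 remove [gof] add [uje] -> 5 lines: gemio yxkz uje nyj wej
Final line 5: wej

Answer: wej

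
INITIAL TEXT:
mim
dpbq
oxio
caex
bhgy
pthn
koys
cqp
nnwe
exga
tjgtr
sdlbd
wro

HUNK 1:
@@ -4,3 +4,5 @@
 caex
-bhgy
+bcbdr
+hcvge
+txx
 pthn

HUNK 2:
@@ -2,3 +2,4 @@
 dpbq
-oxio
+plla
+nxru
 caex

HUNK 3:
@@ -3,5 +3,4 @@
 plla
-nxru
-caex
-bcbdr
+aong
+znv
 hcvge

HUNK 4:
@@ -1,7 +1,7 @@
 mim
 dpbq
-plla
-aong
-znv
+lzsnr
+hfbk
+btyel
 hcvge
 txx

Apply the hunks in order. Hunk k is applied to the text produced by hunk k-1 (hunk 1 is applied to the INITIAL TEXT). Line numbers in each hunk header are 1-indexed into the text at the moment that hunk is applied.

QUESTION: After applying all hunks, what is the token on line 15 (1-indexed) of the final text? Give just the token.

Hunk 1: at line 4 remove [bhgy] add [bcbdr,hcvge,txx] -> 15 lines: mim dpbq oxio caex bcbdr hcvge txx pthn koys cqp nnwe exga tjgtr sdlbd wro
Hunk 2: at line 2 remove [oxio] add [plla,nxru] -> 16 lines: mim dpbq plla nxru caex bcbdr hcvge txx pthn koys cqp nnwe exga tjgtr sdlbd wro
Hunk 3: at line 3 remove [nxru,caex,bcbdr] add [aong,znv] -> 15 lines: mim dpbq plla aong znv hcvge txx pthn koys cqp nnwe exga tjgtr sdlbd wro
Hunk 4: at line 1 remove [plla,aong,znv] add [lzsnr,hfbk,btyel] -> 15 lines: mim dpbq lzsnr hfbk btyel hcvge txx pthn koys cqp nnwe exga tjgtr sdlbd wro
Final line 15: wro

Answer: wro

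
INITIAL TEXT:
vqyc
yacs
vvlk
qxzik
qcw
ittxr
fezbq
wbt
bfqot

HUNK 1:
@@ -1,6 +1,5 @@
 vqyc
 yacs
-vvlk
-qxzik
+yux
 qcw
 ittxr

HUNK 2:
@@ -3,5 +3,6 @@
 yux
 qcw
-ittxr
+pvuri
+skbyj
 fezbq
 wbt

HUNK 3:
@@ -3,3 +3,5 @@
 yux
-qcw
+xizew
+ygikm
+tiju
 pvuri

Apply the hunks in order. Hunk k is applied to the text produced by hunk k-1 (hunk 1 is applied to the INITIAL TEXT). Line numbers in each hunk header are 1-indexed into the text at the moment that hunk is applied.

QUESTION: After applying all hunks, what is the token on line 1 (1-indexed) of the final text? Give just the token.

Hunk 1: at line 1 remove [vvlk,qxzik] add [yux] -> 8 lines: vqyc yacs yux qcw ittxr fezbq wbt bfqot
Hunk 2: at line 3 remove [ittxr] add [pvuri,skbyj] -> 9 lines: vqyc yacs yux qcw pvuri skbyj fezbq wbt bfqot
Hunk 3: at line 3 remove [qcw] add [xizew,ygikm,tiju] -> 11 lines: vqyc yacs yux xizew ygikm tiju pvuri skbyj fezbq wbt bfqot
Final line 1: vqyc

Answer: vqyc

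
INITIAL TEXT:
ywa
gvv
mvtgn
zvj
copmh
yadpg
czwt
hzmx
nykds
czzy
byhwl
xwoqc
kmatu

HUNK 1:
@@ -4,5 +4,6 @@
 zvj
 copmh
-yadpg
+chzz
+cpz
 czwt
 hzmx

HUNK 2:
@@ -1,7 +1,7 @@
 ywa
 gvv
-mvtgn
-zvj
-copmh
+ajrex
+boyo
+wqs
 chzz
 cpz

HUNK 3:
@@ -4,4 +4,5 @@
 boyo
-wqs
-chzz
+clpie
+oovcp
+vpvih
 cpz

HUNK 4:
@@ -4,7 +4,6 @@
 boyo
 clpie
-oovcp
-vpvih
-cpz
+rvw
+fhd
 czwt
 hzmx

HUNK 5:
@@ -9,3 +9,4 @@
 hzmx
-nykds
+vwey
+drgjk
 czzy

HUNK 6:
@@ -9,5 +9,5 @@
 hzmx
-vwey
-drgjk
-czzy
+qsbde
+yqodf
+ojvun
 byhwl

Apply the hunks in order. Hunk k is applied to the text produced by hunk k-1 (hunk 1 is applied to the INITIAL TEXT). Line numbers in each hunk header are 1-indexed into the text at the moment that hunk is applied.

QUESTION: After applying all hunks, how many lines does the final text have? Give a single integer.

Hunk 1: at line 4 remove [yadpg] add [chzz,cpz] -> 14 lines: ywa gvv mvtgn zvj copmh chzz cpz czwt hzmx nykds czzy byhwl xwoqc kmatu
Hunk 2: at line 1 remove [mvtgn,zvj,copmh] add [ajrex,boyo,wqs] -> 14 lines: ywa gvv ajrex boyo wqs chzz cpz czwt hzmx nykds czzy byhwl xwoqc kmatu
Hunk 3: at line 4 remove [wqs,chzz] add [clpie,oovcp,vpvih] -> 15 lines: ywa gvv ajrex boyo clpie oovcp vpvih cpz czwt hzmx nykds czzy byhwl xwoqc kmatu
Hunk 4: at line 4 remove [oovcp,vpvih,cpz] add [rvw,fhd] -> 14 lines: ywa gvv ajrex boyo clpie rvw fhd czwt hzmx nykds czzy byhwl xwoqc kmatu
Hunk 5: at line 9 remove [nykds] add [vwey,drgjk] -> 15 lines: ywa gvv ajrex boyo clpie rvw fhd czwt hzmx vwey drgjk czzy byhwl xwoqc kmatu
Hunk 6: at line 9 remove [vwey,drgjk,czzy] add [qsbde,yqodf,ojvun] -> 15 lines: ywa gvv ajrex boyo clpie rvw fhd czwt hzmx qsbde yqodf ojvun byhwl xwoqc kmatu
Final line count: 15

Answer: 15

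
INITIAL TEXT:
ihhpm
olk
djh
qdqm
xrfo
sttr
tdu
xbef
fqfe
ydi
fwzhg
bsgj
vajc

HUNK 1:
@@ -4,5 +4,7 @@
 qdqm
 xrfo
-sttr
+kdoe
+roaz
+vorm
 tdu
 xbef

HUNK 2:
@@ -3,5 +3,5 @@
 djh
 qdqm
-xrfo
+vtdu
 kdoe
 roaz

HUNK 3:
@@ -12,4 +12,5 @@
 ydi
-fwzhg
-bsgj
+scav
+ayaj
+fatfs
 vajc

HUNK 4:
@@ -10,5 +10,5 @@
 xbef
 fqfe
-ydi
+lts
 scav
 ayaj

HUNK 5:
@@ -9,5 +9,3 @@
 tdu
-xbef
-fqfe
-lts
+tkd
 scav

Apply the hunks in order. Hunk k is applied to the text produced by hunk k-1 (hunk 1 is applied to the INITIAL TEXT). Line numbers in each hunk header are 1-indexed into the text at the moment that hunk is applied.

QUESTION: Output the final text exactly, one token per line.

Answer: ihhpm
olk
djh
qdqm
vtdu
kdoe
roaz
vorm
tdu
tkd
scav
ayaj
fatfs
vajc

Derivation:
Hunk 1: at line 4 remove [sttr] add [kdoe,roaz,vorm] -> 15 lines: ihhpm olk djh qdqm xrfo kdoe roaz vorm tdu xbef fqfe ydi fwzhg bsgj vajc
Hunk 2: at line 3 remove [xrfo] add [vtdu] -> 15 lines: ihhpm olk djh qdqm vtdu kdoe roaz vorm tdu xbef fqfe ydi fwzhg bsgj vajc
Hunk 3: at line 12 remove [fwzhg,bsgj] add [scav,ayaj,fatfs] -> 16 lines: ihhpm olk djh qdqm vtdu kdoe roaz vorm tdu xbef fqfe ydi scav ayaj fatfs vajc
Hunk 4: at line 10 remove [ydi] add [lts] -> 16 lines: ihhpm olk djh qdqm vtdu kdoe roaz vorm tdu xbef fqfe lts scav ayaj fatfs vajc
Hunk 5: at line 9 remove [xbef,fqfe,lts] add [tkd] -> 14 lines: ihhpm olk djh qdqm vtdu kdoe roaz vorm tdu tkd scav ayaj fatfs vajc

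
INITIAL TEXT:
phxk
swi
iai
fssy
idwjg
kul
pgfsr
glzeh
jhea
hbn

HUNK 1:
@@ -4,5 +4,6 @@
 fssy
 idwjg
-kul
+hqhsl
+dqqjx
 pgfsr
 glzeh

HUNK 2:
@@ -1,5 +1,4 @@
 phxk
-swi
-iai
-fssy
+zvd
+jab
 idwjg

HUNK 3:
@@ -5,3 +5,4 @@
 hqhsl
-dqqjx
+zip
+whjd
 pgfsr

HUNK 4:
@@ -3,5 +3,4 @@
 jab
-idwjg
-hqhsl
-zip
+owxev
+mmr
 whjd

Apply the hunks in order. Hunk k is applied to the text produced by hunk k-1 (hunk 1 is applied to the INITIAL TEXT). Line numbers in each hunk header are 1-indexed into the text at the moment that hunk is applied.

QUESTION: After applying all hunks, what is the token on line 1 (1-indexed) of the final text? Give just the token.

Hunk 1: at line 4 remove [kul] add [hqhsl,dqqjx] -> 11 lines: phxk swi iai fssy idwjg hqhsl dqqjx pgfsr glzeh jhea hbn
Hunk 2: at line 1 remove [swi,iai,fssy] add [zvd,jab] -> 10 lines: phxk zvd jab idwjg hqhsl dqqjx pgfsr glzeh jhea hbn
Hunk 3: at line 5 remove [dqqjx] add [zip,whjd] -> 11 lines: phxk zvd jab idwjg hqhsl zip whjd pgfsr glzeh jhea hbn
Hunk 4: at line 3 remove [idwjg,hqhsl,zip] add [owxev,mmr] -> 10 lines: phxk zvd jab owxev mmr whjd pgfsr glzeh jhea hbn
Final line 1: phxk

Answer: phxk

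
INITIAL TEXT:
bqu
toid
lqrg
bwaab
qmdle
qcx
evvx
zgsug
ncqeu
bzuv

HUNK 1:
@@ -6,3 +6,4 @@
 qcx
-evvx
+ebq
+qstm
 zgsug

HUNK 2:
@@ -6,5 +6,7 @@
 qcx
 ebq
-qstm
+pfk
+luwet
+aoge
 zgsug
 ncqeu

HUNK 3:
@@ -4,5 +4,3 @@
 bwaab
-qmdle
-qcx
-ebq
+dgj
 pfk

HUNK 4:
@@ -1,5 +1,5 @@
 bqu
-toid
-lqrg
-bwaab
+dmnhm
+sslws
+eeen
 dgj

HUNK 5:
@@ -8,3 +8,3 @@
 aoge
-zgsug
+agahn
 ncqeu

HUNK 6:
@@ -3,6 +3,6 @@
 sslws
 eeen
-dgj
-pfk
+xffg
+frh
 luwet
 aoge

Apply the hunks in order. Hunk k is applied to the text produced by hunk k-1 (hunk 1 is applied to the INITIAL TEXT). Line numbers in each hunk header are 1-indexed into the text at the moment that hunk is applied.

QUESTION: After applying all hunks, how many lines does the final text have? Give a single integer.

Hunk 1: at line 6 remove [evvx] add [ebq,qstm] -> 11 lines: bqu toid lqrg bwaab qmdle qcx ebq qstm zgsug ncqeu bzuv
Hunk 2: at line 6 remove [qstm] add [pfk,luwet,aoge] -> 13 lines: bqu toid lqrg bwaab qmdle qcx ebq pfk luwet aoge zgsug ncqeu bzuv
Hunk 3: at line 4 remove [qmdle,qcx,ebq] add [dgj] -> 11 lines: bqu toid lqrg bwaab dgj pfk luwet aoge zgsug ncqeu bzuv
Hunk 4: at line 1 remove [toid,lqrg,bwaab] add [dmnhm,sslws,eeen] -> 11 lines: bqu dmnhm sslws eeen dgj pfk luwet aoge zgsug ncqeu bzuv
Hunk 5: at line 8 remove [zgsug] add [agahn] -> 11 lines: bqu dmnhm sslws eeen dgj pfk luwet aoge agahn ncqeu bzuv
Hunk 6: at line 3 remove [dgj,pfk] add [xffg,frh] -> 11 lines: bqu dmnhm sslws eeen xffg frh luwet aoge agahn ncqeu bzuv
Final line count: 11

Answer: 11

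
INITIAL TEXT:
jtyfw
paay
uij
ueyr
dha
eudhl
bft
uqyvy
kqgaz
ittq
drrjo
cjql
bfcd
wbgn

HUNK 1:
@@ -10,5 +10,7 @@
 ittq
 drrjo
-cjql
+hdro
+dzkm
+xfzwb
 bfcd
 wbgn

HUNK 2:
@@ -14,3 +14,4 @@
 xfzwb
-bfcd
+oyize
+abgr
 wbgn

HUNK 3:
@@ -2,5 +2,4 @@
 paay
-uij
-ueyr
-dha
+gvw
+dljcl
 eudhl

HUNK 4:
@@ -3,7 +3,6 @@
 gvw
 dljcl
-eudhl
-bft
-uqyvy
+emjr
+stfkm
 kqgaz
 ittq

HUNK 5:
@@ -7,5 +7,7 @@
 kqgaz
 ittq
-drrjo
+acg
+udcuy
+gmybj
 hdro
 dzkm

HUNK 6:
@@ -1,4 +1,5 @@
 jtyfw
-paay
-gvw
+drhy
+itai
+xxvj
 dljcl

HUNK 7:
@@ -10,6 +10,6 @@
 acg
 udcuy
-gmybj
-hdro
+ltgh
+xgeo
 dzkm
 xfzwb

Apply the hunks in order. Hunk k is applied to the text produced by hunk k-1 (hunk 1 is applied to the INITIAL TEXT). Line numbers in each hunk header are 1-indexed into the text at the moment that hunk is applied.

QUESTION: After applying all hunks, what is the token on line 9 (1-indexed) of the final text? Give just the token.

Hunk 1: at line 10 remove [cjql] add [hdro,dzkm,xfzwb] -> 16 lines: jtyfw paay uij ueyr dha eudhl bft uqyvy kqgaz ittq drrjo hdro dzkm xfzwb bfcd wbgn
Hunk 2: at line 14 remove [bfcd] add [oyize,abgr] -> 17 lines: jtyfw paay uij ueyr dha eudhl bft uqyvy kqgaz ittq drrjo hdro dzkm xfzwb oyize abgr wbgn
Hunk 3: at line 2 remove [uij,ueyr,dha] add [gvw,dljcl] -> 16 lines: jtyfw paay gvw dljcl eudhl bft uqyvy kqgaz ittq drrjo hdro dzkm xfzwb oyize abgr wbgn
Hunk 4: at line 3 remove [eudhl,bft,uqyvy] add [emjr,stfkm] -> 15 lines: jtyfw paay gvw dljcl emjr stfkm kqgaz ittq drrjo hdro dzkm xfzwb oyize abgr wbgn
Hunk 5: at line 7 remove [drrjo] add [acg,udcuy,gmybj] -> 17 lines: jtyfw paay gvw dljcl emjr stfkm kqgaz ittq acg udcuy gmybj hdro dzkm xfzwb oyize abgr wbgn
Hunk 6: at line 1 remove [paay,gvw] add [drhy,itai,xxvj] -> 18 lines: jtyfw drhy itai xxvj dljcl emjr stfkm kqgaz ittq acg udcuy gmybj hdro dzkm xfzwb oyize abgr wbgn
Hunk 7: at line 10 remove [gmybj,hdro] add [ltgh,xgeo] -> 18 lines: jtyfw drhy itai xxvj dljcl emjr stfkm kqgaz ittq acg udcuy ltgh xgeo dzkm xfzwb oyize abgr wbgn
Final line 9: ittq

Answer: ittq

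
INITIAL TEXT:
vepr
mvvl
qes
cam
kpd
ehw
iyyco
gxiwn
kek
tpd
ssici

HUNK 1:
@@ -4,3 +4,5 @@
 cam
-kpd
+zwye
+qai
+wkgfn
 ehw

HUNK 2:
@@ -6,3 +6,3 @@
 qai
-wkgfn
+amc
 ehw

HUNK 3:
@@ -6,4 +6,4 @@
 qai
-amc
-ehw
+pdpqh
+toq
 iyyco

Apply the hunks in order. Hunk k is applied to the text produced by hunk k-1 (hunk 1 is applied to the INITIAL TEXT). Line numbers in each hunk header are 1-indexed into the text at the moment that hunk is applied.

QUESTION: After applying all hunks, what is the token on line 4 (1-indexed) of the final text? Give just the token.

Answer: cam

Derivation:
Hunk 1: at line 4 remove [kpd] add [zwye,qai,wkgfn] -> 13 lines: vepr mvvl qes cam zwye qai wkgfn ehw iyyco gxiwn kek tpd ssici
Hunk 2: at line 6 remove [wkgfn] add [amc] -> 13 lines: vepr mvvl qes cam zwye qai amc ehw iyyco gxiwn kek tpd ssici
Hunk 3: at line 6 remove [amc,ehw] add [pdpqh,toq] -> 13 lines: vepr mvvl qes cam zwye qai pdpqh toq iyyco gxiwn kek tpd ssici
Final line 4: cam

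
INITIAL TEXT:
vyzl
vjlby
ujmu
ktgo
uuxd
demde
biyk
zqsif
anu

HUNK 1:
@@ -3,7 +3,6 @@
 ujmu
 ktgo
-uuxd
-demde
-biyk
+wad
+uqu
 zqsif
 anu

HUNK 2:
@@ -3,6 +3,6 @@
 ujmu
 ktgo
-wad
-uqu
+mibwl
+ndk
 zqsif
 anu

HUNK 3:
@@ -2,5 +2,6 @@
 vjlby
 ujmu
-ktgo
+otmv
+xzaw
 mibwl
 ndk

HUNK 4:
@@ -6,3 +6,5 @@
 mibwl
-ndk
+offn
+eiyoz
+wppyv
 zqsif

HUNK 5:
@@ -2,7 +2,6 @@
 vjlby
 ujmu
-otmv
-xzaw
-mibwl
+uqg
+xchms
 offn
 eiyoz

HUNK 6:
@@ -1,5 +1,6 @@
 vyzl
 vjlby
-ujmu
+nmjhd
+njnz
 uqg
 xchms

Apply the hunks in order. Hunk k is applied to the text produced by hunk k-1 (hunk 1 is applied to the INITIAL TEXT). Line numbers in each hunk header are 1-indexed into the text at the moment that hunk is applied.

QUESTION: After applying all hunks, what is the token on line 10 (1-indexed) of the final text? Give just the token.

Hunk 1: at line 3 remove [uuxd,demde,biyk] add [wad,uqu] -> 8 lines: vyzl vjlby ujmu ktgo wad uqu zqsif anu
Hunk 2: at line 3 remove [wad,uqu] add [mibwl,ndk] -> 8 lines: vyzl vjlby ujmu ktgo mibwl ndk zqsif anu
Hunk 3: at line 2 remove [ktgo] add [otmv,xzaw] -> 9 lines: vyzl vjlby ujmu otmv xzaw mibwl ndk zqsif anu
Hunk 4: at line 6 remove [ndk] add [offn,eiyoz,wppyv] -> 11 lines: vyzl vjlby ujmu otmv xzaw mibwl offn eiyoz wppyv zqsif anu
Hunk 5: at line 2 remove [otmv,xzaw,mibwl] add [uqg,xchms] -> 10 lines: vyzl vjlby ujmu uqg xchms offn eiyoz wppyv zqsif anu
Hunk 6: at line 1 remove [ujmu] add [nmjhd,njnz] -> 11 lines: vyzl vjlby nmjhd njnz uqg xchms offn eiyoz wppyv zqsif anu
Final line 10: zqsif

Answer: zqsif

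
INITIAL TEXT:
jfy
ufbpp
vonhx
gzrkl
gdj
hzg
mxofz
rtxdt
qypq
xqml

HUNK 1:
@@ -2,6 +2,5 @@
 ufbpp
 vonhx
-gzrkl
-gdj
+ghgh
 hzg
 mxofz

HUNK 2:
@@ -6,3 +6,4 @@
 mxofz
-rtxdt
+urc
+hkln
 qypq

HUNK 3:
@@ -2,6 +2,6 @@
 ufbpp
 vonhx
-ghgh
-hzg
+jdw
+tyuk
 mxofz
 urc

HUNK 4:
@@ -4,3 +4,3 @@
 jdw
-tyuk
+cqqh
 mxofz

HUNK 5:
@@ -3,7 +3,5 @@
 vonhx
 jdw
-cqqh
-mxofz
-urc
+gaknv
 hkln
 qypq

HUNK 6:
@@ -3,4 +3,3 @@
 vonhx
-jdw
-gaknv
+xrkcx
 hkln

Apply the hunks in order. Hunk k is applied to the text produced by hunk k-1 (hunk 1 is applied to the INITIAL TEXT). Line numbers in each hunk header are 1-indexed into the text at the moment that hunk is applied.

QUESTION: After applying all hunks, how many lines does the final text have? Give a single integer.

Hunk 1: at line 2 remove [gzrkl,gdj] add [ghgh] -> 9 lines: jfy ufbpp vonhx ghgh hzg mxofz rtxdt qypq xqml
Hunk 2: at line 6 remove [rtxdt] add [urc,hkln] -> 10 lines: jfy ufbpp vonhx ghgh hzg mxofz urc hkln qypq xqml
Hunk 3: at line 2 remove [ghgh,hzg] add [jdw,tyuk] -> 10 lines: jfy ufbpp vonhx jdw tyuk mxofz urc hkln qypq xqml
Hunk 4: at line 4 remove [tyuk] add [cqqh] -> 10 lines: jfy ufbpp vonhx jdw cqqh mxofz urc hkln qypq xqml
Hunk 5: at line 3 remove [cqqh,mxofz,urc] add [gaknv] -> 8 lines: jfy ufbpp vonhx jdw gaknv hkln qypq xqml
Hunk 6: at line 3 remove [jdw,gaknv] add [xrkcx] -> 7 lines: jfy ufbpp vonhx xrkcx hkln qypq xqml
Final line count: 7

Answer: 7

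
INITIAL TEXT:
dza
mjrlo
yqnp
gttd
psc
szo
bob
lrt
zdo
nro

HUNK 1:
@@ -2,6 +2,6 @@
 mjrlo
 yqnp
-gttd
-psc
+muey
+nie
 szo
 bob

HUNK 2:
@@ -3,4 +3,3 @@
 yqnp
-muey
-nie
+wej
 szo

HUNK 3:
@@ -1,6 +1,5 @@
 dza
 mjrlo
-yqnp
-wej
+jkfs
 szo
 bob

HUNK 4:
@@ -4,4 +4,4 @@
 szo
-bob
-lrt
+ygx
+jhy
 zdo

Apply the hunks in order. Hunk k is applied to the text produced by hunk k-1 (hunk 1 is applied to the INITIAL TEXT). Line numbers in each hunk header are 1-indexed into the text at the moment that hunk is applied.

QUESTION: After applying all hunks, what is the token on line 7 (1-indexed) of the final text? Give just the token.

Answer: zdo

Derivation:
Hunk 1: at line 2 remove [gttd,psc] add [muey,nie] -> 10 lines: dza mjrlo yqnp muey nie szo bob lrt zdo nro
Hunk 2: at line 3 remove [muey,nie] add [wej] -> 9 lines: dza mjrlo yqnp wej szo bob lrt zdo nro
Hunk 3: at line 1 remove [yqnp,wej] add [jkfs] -> 8 lines: dza mjrlo jkfs szo bob lrt zdo nro
Hunk 4: at line 4 remove [bob,lrt] add [ygx,jhy] -> 8 lines: dza mjrlo jkfs szo ygx jhy zdo nro
Final line 7: zdo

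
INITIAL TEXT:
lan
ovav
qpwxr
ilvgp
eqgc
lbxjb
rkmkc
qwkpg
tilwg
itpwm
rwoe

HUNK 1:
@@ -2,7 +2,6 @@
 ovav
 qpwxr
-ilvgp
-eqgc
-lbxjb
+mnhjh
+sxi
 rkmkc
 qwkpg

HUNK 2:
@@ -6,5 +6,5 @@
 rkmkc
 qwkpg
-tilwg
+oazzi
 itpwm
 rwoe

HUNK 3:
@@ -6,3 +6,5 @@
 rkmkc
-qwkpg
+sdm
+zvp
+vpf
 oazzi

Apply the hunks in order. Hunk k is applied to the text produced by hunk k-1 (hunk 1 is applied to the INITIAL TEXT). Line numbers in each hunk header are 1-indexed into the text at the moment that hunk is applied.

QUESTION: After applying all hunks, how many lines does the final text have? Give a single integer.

Answer: 12

Derivation:
Hunk 1: at line 2 remove [ilvgp,eqgc,lbxjb] add [mnhjh,sxi] -> 10 lines: lan ovav qpwxr mnhjh sxi rkmkc qwkpg tilwg itpwm rwoe
Hunk 2: at line 6 remove [tilwg] add [oazzi] -> 10 lines: lan ovav qpwxr mnhjh sxi rkmkc qwkpg oazzi itpwm rwoe
Hunk 3: at line 6 remove [qwkpg] add [sdm,zvp,vpf] -> 12 lines: lan ovav qpwxr mnhjh sxi rkmkc sdm zvp vpf oazzi itpwm rwoe
Final line count: 12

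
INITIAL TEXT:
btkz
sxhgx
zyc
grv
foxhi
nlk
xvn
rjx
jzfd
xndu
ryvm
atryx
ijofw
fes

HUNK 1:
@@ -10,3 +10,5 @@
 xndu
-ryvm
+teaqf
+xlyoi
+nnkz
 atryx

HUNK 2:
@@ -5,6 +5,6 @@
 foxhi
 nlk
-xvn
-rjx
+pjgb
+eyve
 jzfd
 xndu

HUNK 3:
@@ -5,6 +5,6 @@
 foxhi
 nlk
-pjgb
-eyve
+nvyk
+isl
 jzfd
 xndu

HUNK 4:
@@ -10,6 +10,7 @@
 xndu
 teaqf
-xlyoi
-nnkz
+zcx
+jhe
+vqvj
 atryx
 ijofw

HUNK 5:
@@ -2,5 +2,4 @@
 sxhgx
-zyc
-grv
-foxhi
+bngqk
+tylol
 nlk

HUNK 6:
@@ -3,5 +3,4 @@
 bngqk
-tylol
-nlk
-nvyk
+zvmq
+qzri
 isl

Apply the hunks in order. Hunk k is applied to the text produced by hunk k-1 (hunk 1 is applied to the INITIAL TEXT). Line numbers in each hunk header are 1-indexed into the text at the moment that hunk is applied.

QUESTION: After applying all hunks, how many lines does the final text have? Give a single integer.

Answer: 15

Derivation:
Hunk 1: at line 10 remove [ryvm] add [teaqf,xlyoi,nnkz] -> 16 lines: btkz sxhgx zyc grv foxhi nlk xvn rjx jzfd xndu teaqf xlyoi nnkz atryx ijofw fes
Hunk 2: at line 5 remove [xvn,rjx] add [pjgb,eyve] -> 16 lines: btkz sxhgx zyc grv foxhi nlk pjgb eyve jzfd xndu teaqf xlyoi nnkz atryx ijofw fes
Hunk 3: at line 5 remove [pjgb,eyve] add [nvyk,isl] -> 16 lines: btkz sxhgx zyc grv foxhi nlk nvyk isl jzfd xndu teaqf xlyoi nnkz atryx ijofw fes
Hunk 4: at line 10 remove [xlyoi,nnkz] add [zcx,jhe,vqvj] -> 17 lines: btkz sxhgx zyc grv foxhi nlk nvyk isl jzfd xndu teaqf zcx jhe vqvj atryx ijofw fes
Hunk 5: at line 2 remove [zyc,grv,foxhi] add [bngqk,tylol] -> 16 lines: btkz sxhgx bngqk tylol nlk nvyk isl jzfd xndu teaqf zcx jhe vqvj atryx ijofw fes
Hunk 6: at line 3 remove [tylol,nlk,nvyk] add [zvmq,qzri] -> 15 lines: btkz sxhgx bngqk zvmq qzri isl jzfd xndu teaqf zcx jhe vqvj atryx ijofw fes
Final line count: 15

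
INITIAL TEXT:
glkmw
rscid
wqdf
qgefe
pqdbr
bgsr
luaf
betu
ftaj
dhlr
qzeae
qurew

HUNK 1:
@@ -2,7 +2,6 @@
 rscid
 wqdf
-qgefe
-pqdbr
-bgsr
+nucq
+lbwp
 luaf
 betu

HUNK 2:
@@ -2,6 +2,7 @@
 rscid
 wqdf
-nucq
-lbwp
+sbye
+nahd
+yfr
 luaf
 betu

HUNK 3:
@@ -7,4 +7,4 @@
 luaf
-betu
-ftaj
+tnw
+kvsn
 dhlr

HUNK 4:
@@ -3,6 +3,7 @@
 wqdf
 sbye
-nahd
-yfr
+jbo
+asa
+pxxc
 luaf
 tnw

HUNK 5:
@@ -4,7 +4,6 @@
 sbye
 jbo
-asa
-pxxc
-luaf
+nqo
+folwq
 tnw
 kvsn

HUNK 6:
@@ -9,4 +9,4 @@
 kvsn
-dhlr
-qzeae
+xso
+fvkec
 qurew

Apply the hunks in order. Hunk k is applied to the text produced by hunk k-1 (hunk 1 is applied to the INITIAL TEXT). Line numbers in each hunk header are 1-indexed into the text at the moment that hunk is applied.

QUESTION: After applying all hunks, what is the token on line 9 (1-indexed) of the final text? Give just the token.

Hunk 1: at line 2 remove [qgefe,pqdbr,bgsr] add [nucq,lbwp] -> 11 lines: glkmw rscid wqdf nucq lbwp luaf betu ftaj dhlr qzeae qurew
Hunk 2: at line 2 remove [nucq,lbwp] add [sbye,nahd,yfr] -> 12 lines: glkmw rscid wqdf sbye nahd yfr luaf betu ftaj dhlr qzeae qurew
Hunk 3: at line 7 remove [betu,ftaj] add [tnw,kvsn] -> 12 lines: glkmw rscid wqdf sbye nahd yfr luaf tnw kvsn dhlr qzeae qurew
Hunk 4: at line 3 remove [nahd,yfr] add [jbo,asa,pxxc] -> 13 lines: glkmw rscid wqdf sbye jbo asa pxxc luaf tnw kvsn dhlr qzeae qurew
Hunk 5: at line 4 remove [asa,pxxc,luaf] add [nqo,folwq] -> 12 lines: glkmw rscid wqdf sbye jbo nqo folwq tnw kvsn dhlr qzeae qurew
Hunk 6: at line 9 remove [dhlr,qzeae] add [xso,fvkec] -> 12 lines: glkmw rscid wqdf sbye jbo nqo folwq tnw kvsn xso fvkec qurew
Final line 9: kvsn

Answer: kvsn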